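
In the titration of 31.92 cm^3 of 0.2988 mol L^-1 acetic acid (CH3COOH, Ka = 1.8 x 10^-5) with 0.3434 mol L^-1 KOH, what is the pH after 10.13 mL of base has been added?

4.50

Initial n(CH3COOH) = 0.2988 x 0.03192 = 0.009538 mol.
n(KOH) added = 0.3434 x 0.01013 = 0.003479 mol, converting that many moles of CH3COOH to CH3COO-.
Remaining n(CH3COOH) = 0.006059 mol; n(CH3COO-) = 0.003479 mol.
By Henderson-Hasselbalch, pH = pKa + log([A^-]/[HA]) = 4.74 + log(0.003479/0.006059) = 4.74 + (-0.24) = 4.50.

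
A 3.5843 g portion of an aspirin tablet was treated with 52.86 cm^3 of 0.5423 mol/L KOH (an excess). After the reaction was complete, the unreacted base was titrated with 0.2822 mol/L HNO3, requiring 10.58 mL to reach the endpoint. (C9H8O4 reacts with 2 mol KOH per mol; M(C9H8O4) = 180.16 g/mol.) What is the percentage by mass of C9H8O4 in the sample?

Total n(KOH) added = 0.5423 x 0.05286 = 0.02867 mol.
n(HNO3) used = 0.2822 x 0.01058 = 0.002986 mol, which equals the excess n(KOH).
So n(KOH) consumed by the sample = 0.02867 - 0.002986 = 0.02568 mol.
n(C9H8O4) = 0.02568 / 2 = 0.01284 mol.
mass C9H8O4 = 0.01284 x 180.16 = 2.313 g, so %C9H8O4 = 2.313/3.5843 x 100 = 64.5%.

64.5%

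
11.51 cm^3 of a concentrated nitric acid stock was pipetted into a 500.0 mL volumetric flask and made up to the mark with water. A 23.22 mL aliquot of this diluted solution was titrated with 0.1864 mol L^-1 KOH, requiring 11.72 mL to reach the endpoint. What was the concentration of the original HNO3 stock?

n(KOH) = 0.1864 x 0.01172 = 0.002185 mol.
n(HNO3) in the aliquot = 0.002185 mol.
[diluted HNO3] = 0.002185 / 0.02322 = 0.09408 M.
Dilution factor = 500.0/11.51 = 43.44, so [stock] = 0.09408 x 43.44 = 4.09 M.

4.09 M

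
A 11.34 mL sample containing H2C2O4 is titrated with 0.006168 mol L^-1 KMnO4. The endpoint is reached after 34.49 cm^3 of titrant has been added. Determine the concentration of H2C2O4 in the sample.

0.0469 M

n(KMnO4) = 0.006168 x 0.03449 = 0.0002127 mol.
From the balanced equation, 2 mol KMnO4 reacts with 5 mol H2C2O4, so n(H2C2O4) = 0.0002127 x 5/2 = 0.0005318 mol.
[H2C2O4] = 0.0005318 / 0.01134 L = 0.0469 M.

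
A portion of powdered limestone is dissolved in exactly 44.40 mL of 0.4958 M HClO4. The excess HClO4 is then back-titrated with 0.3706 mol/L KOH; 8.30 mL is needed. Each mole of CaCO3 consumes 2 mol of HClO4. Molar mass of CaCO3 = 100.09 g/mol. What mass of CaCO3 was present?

Total n(HClO4) added = 0.4958 x 0.04440 = 0.02201 mol.
n(KOH) used = 0.3706 x 0.008300 = 0.003076 mol, which equals the excess n(HClO4).
So n(HClO4) consumed by the sample = 0.02201 - 0.003076 = 0.01894 mol.
n(CaCO3) = 0.01894 / 2 = 0.009469 mol.
mass = 0.009469 mol x 100.09 g/mol = 0.948 g.

0.948 g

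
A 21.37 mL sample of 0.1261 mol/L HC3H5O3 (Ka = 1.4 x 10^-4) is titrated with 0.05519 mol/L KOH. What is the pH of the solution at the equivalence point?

8.22

n(HC3H5O3) = 0.1261 x 0.02137 = 0.002695 mol; V(KOH) at equivalence = 0.002695/0.05519 = 0.04883 L.
At equivalence all the acid is converted to C3H5O3-; total volume = 0.02137 + 0.04883 = 0.07020 L, so [C3H5O3-] = 0.002695/0.07020 = 0.03839 M.
Kb = Kw/Ka = 1.0e-14 / 1.4 x 10^-4 = 7.14e-11.
[OH^-] = sqrt(Kb x [C3H5O3-]) = sqrt(7.14e-11 x 0.03839) = 1.66e-6 M.
pOH = 5.78, so pH = 14.00 - 5.78 = 8.22.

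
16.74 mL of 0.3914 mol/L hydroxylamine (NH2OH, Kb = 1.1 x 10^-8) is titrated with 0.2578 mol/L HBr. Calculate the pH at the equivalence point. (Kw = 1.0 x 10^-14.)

3.42

n(NH2OH) = 0.3914 x 0.01674 = 0.006552 mol; V(HBr) at equivalence = 0.006552/0.2578 = 0.02542 L.
At equivalence the base is fully converted to NH3OH+; total volume = 0.04216 L, so [NH3OH+] = 0.006552/0.04216 = 0.1554 M.
Ka(NH3OH+) = Kw/Kb = 1.0e-14 / 1.1 x 10^-8 = 9.09e-7.
[H^+] = sqrt(Ka x [NH3OH+]) = sqrt(9.09e-7 x 0.1554) = 0.000376 M.
pH = -log(0.000376) = 3.42.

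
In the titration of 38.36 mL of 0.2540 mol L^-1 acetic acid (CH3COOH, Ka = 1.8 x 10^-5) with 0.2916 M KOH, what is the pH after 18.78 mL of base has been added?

4.85

Initial n(CH3COOH) = 0.2540 x 0.03836 = 0.009743 mol.
n(KOH) added = 0.2916 x 0.01878 = 0.005476 mol, converting that many moles of CH3COOH to CH3COO-.
Remaining n(CH3COOH) = 0.004267 mol; n(CH3COO-) = 0.005476 mol.
By Henderson-Hasselbalch, pH = pKa + log([A^-]/[HA]) = 4.74 + log(0.005476/0.004267) = 4.74 + (+0.11) = 4.85.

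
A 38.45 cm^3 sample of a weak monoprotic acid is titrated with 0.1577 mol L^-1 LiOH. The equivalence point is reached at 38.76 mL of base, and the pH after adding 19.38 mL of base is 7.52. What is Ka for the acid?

19.38 mL is half of the equivalence volume, so this is the half-equivalence point where [HA] = [A^-].
At half-equivalence pH = pKa, so pKa = 7.52.
Ka = 10^(-7.52) = 3.0 x 10^-8.

3.0 x 10^-8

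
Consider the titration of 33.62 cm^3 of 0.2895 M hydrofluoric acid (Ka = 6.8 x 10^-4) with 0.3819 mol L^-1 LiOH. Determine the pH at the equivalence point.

n(HF) = 0.2895 x 0.03362 = 0.009733 mol; V(LiOH) at equivalence = 0.009733/0.3819 = 0.02549 L.
At equivalence all the acid is converted to F-; total volume = 0.03362 + 0.02549 = 0.05911 L, so [F-] = 0.009733/0.05911 = 0.1647 M.
Kb = Kw/Ka = 1.0e-14 / 6.8 x 10^-4 = 1.47e-11.
[OH^-] = sqrt(Kb x [F-]) = sqrt(1.47e-11 x 0.1647) = 1.56e-6 M.
pOH = 5.81, so pH = 14.00 - 5.81 = 8.19.

8.19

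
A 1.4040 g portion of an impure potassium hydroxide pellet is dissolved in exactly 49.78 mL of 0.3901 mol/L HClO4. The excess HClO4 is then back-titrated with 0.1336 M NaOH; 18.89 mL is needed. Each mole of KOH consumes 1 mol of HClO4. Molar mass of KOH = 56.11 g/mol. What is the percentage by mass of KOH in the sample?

Total n(HClO4) added = 0.3901 x 0.04978 = 0.01942 mol.
n(NaOH) used = 0.1336 x 0.01889 = 0.002524 mol, which equals the excess n(HClO4).
So n(HClO4) consumed by the sample = 0.01942 - 0.002524 = 0.01690 mol.
n(KOH) = 0.01690 / 1 = 0.01690 mol.
mass KOH = 0.01690 x 56.11 = 0.9480 g, so %KOH = 0.9480/1.4040 x 100 = 67.5%.

67.5%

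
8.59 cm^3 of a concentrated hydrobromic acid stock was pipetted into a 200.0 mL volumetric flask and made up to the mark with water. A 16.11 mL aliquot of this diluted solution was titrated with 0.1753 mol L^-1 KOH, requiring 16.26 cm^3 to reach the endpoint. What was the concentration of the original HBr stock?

n(KOH) = 0.1753 x 0.01626 = 0.002850 mol.
n(HBr) in the aliquot = 0.002850 mol.
[diluted HBr] = 0.002850 / 0.01611 = 0.1769 M.
Dilution factor = 200.0/8.590 = 23.28, so [stock] = 0.1769 x 23.28 = 4.12 M.

4.12 M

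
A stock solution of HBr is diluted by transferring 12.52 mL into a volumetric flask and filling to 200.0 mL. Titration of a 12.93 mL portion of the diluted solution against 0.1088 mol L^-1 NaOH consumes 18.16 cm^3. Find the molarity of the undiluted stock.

n(NaOH) = 0.1088 x 0.01816 = 0.001976 mol.
n(HBr) in the aliquot = 0.001976 mol.
[diluted HBr] = 0.001976 / 0.01293 = 0.1528 M.
Dilution factor = 200.0/12.52 = 15.97, so [stock] = 0.1528 x 15.97 = 2.44 M.

2.44 M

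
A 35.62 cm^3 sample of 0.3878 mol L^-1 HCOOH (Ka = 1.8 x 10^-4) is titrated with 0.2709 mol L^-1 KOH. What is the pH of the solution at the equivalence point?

8.47

n(HCOOH) = 0.3878 x 0.03562 = 0.01381 mol; V(KOH) at equivalence = 0.01381/0.2709 = 0.05099 L.
At equivalence all the acid is converted to HCOO-; total volume = 0.03562 + 0.05099 = 0.08661 L, so [HCOO-] = 0.01381/0.08661 = 0.1595 M.
Kb = Kw/Ka = 1.0e-14 / 1.8 x 10^-4 = 5.56e-11.
[OH^-] = sqrt(Kb x [HCOO-]) = sqrt(5.56e-11 x 0.1595) = 2.98e-6 M.
pOH = 5.53, so pH = 14.00 - 5.53 = 8.47.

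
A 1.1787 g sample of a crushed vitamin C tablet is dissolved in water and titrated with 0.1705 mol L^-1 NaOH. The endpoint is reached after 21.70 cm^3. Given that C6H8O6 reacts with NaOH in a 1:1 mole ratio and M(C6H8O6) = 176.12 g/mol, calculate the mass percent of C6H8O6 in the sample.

55.3%

n(NaOH) = 0.1705 x 0.02170 = 0.003700 mol.
n(C6H8O6) = 0.003700 / 1 = 0.003700 mol.
mass of C6H8O6 = 0.003700 x 176.12 = 0.6516 g.
% purity = 0.6516 / 1.1787 x 100 = 55.3%.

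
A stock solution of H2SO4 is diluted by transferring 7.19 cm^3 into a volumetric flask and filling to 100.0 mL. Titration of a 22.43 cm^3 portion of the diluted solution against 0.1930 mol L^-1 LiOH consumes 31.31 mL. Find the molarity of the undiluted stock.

n(LiOH) = 0.1930 x 0.03131 = 0.006043 mol.
n(H2SO4) in the aliquot = 0.006043 x 1/2 = 0.003021 mol.
[diluted H2SO4] = 0.003021 / 0.02243 = 0.1347 M.
Dilution factor = 100.0/7.190 = 13.91, so [stock] = 0.1347 x 13.91 = 1.87 M.

1.87 M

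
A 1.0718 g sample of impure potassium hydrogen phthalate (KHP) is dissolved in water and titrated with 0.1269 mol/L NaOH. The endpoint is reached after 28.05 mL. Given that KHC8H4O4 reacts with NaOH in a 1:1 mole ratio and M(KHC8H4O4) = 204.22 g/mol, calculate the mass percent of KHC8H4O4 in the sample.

67.8%

n(NaOH) = 0.1269 x 0.02805 = 0.003560 mol.
n(KHC8H4O4) = 0.003560 / 1 = 0.003560 mol.
mass of KHC8H4O4 = 0.003560 x 204.22 = 0.7269 g.
% purity = 0.7269 / 1.0718 x 100 = 67.8%.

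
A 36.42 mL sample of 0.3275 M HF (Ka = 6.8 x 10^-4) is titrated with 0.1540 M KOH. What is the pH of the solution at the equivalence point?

n(HF) = 0.3275 x 0.03642 = 0.01193 mol; V(KOH) at equivalence = 0.01193/0.1540 = 0.07745 L.
At equivalence all the acid is converted to F-; total volume = 0.03642 + 0.07745 = 0.1139 L, so [F-] = 0.01193/0.1139 = 0.1047 M.
Kb = Kw/Ka = 1.0e-14 / 6.8 x 10^-4 = 1.47e-11.
[OH^-] = sqrt(Kb x [F-]) = sqrt(1.47e-11 x 0.1047) = 1.24e-6 M.
pOH = 5.91, so pH = 14.00 - 5.91 = 8.09.

8.09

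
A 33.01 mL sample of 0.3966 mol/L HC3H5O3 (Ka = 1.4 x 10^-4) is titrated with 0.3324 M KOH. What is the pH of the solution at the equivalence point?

8.56

n(HC3H5O3) = 0.3966 x 0.03301 = 0.01309 mol; V(KOH) at equivalence = 0.01309/0.3324 = 0.03939 L.
At equivalence all the acid is converted to C3H5O3-; total volume = 0.03301 + 0.03939 = 0.07240 L, so [C3H5O3-] = 0.01309/0.07240 = 0.1808 M.
Kb = Kw/Ka = 1.0e-14 / 1.4 x 10^-4 = 7.14e-11.
[OH^-] = sqrt(Kb x [C3H5O3-]) = sqrt(7.14e-11 x 0.1808) = 3.59e-6 M.
pOH = 5.44, so pH = 14.00 - 5.44 = 8.56.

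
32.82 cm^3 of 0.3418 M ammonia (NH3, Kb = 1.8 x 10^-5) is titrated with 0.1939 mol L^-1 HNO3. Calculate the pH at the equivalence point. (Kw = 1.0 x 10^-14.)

n(NH3) = 0.3418 x 0.03282 = 0.01122 mol; V(HNO3) at equivalence = 0.01122/0.1939 = 0.05785 L.
At equivalence the base is fully converted to NH4+; total volume = 0.09067 L, so [NH4+] = 0.01122/0.09067 = 0.1237 M.
Ka(NH4+) = Kw/Kb = 1.0e-14 / 1.8 x 10^-5 = 5.56e-10.
[H^+] = sqrt(Ka x [NH4+]) = sqrt(5.56e-10 x 0.1237) = 8.29e-6 M.
pH = -log(8.29e-6) = 5.08.

5.08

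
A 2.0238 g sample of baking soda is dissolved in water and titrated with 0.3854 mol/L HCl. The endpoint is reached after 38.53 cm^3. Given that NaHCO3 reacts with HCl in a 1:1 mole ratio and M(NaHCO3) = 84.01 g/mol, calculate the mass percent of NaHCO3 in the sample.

61.6%

n(HCl) = 0.3854 x 0.03853 = 0.01485 mol.
n(NaHCO3) = 0.01485 / 1 = 0.01485 mol.
mass of NaHCO3 = 0.01485 x 84.01 = 1.248 g.
% purity = 1.248 / 2.0238 x 100 = 61.6%.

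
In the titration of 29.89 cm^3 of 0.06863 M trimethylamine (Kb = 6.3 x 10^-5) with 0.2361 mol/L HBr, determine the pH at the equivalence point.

n((CH3)3N) = 0.06863 x 0.02989 = 0.002051 mol; V(HBr) at equivalence = 0.002051/0.2361 = 0.008688 L.
At equivalence the base is fully converted to (CH3)3NH+; total volume = 0.03858 L, so [(CH3)3NH+] = 0.002051/0.03858 = 0.05317 M.
Ka((CH3)3NH+) = Kw/Kb = 1.0e-14 / 6.3 x 10^-5 = 1.59e-10.
[H^+] = sqrt(Ka x [(CH3)3NH+]) = sqrt(1.59e-10 x 0.05317) = 2.91e-6 M.
pH = -log(2.91e-6) = 5.54.

5.54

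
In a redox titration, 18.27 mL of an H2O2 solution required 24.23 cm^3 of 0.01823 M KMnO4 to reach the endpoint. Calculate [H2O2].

0.0604 M

n(KMnO4) = 0.01823 x 0.02423 = 0.0004417 mol.
From the balanced equation, 2 mol KMnO4 reacts with 5 mol H2O2, so n(H2O2) = 0.0004417 x 5/2 = 0.001104 mol.
[H2O2] = 0.001104 / 0.01827 L = 0.0604 M.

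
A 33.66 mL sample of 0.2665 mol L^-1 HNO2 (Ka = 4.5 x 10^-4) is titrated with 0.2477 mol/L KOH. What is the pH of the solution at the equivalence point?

n(HNO2) = 0.2665 x 0.03366 = 0.008970 mol; V(KOH) at equivalence = 0.008970/0.2477 = 0.03621 L.
At equivalence all the acid is converted to NO2-; total volume = 0.03366 + 0.03621 = 0.06987 L, so [NO2-] = 0.008970/0.06987 = 0.1284 M.
Kb = Kw/Ka = 1.0e-14 / 4.5 x 10^-4 = 2.22e-11.
[OH^-] = sqrt(Kb x [NO2-]) = sqrt(2.22e-11 x 0.1284) = 1.69e-6 M.
pOH = 5.77, so pH = 14.00 - 5.77 = 8.23.

8.23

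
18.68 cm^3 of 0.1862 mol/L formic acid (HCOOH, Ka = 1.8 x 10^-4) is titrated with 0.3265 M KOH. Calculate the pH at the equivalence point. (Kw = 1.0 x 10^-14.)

8.41

n(HCOOH) = 0.1862 x 0.01868 = 0.003478 mol; V(KOH) at equivalence = 0.003478/0.3265 = 0.01065 L.
At equivalence all the acid is converted to HCOO-; total volume = 0.01868 + 0.01065 = 0.02933 L, so [HCOO-] = 0.003478/0.02933 = 0.1186 M.
Kb = Kw/Ka = 1.0e-14 / 1.8 x 10^-4 = 5.56e-11.
[OH^-] = sqrt(Kb x [HCOO-]) = sqrt(5.56e-11 x 0.1186) = 2.57e-6 M.
pOH = 5.59, so pH = 14.00 - 5.59 = 8.41.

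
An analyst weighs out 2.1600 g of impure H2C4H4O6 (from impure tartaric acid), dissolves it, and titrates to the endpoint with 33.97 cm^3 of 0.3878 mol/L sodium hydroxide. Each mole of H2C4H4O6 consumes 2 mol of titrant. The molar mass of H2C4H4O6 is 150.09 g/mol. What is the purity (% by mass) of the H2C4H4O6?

45.8%

n(NaOH) = 0.3878 x 0.03397 = 0.01317 mol.
n(H2C4H4O6) = 0.01317 / 2 = 0.006587 mol.
mass of H2C4H4O6 = 0.006587 x 150.09 = 0.9886 g.
% purity = 0.9886 / 2.1600 x 100 = 45.8%.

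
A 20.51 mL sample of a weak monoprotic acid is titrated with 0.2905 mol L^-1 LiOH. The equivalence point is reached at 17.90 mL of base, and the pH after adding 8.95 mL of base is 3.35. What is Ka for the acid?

4.5 x 10^-4

8.95 mL is half of the equivalence volume, so this is the half-equivalence point where [HA] = [A^-].
At half-equivalence pH = pKa, so pKa = 3.35.
Ka = 10^(-3.35) = 4.5 x 10^-4.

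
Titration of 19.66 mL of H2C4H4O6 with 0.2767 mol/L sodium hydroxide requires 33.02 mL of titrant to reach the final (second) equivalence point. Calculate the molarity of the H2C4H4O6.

n(NaOH) = 0.2767 x 0.03302 = 0.009137 mol.
At the final (second) equivalence point, 2 mol OH^- react per mol H2C4H4O6, so n(H2C4H4O6) = 0.009137 / 2 = 0.004568 mol.
[H2C4H4O6] = 0.004568 / 0.01966 L = 0.232 M.

0.232 M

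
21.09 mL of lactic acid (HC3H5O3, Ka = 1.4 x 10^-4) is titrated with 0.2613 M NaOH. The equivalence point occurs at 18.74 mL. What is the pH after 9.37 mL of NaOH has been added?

3.85

9.37 mL is exactly half the equivalence volume (18.74/2), i.e. the half-equivalence point.
There, n(HA) = n(A^-), so pH = pKa = -log(1.4 x 10^-4) = 3.85.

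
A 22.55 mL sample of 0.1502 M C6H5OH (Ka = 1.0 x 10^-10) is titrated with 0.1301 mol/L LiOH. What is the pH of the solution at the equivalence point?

n(C6H5OH) = 0.1502 x 0.02255 = 0.003387 mol; V(LiOH) at equivalence = 0.003387/0.1301 = 0.02603 L.
At equivalence all the acid is converted to C6H5O-; total volume = 0.02255 + 0.02603 = 0.04858 L, so [C6H5O-] = 0.003387/0.04858 = 0.06971 M.
Kb = Kw/Ka = 1.0e-14 / 1.0 x 10^-10 = 0.000100.
[OH^-] = sqrt(Kb x [C6H5O-]) = sqrt(0.000100 x 0.06971) = 0.00264 M.
pOH = 2.58, so pH = 14.00 - 2.58 = 11.42.

11.42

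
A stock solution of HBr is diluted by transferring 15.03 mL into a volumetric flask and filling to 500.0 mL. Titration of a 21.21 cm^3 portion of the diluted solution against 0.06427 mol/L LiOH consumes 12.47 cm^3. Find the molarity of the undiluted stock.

1.26 M

n(LiOH) = 0.06427 x 0.01247 = 0.0008014 mol.
n(HBr) in the aliquot = 0.0008014 mol.
[diluted HBr] = 0.0008014 / 0.02121 = 0.03779 M.
Dilution factor = 500.0/15.03 = 33.27, so [stock] = 0.03779 x 33.27 = 1.26 M.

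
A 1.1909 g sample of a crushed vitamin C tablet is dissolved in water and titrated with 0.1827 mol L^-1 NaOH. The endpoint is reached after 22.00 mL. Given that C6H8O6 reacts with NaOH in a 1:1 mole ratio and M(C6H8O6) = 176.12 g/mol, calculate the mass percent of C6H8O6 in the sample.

n(NaOH) = 0.1827 x 0.02200 = 0.004019 mol.
n(C6H8O6) = 0.004019 / 1 = 0.004019 mol.
mass of C6H8O6 = 0.004019 x 176.12 = 0.7079 g.
% purity = 0.7079 / 1.1909 x 100 = 59.4%.

59.4%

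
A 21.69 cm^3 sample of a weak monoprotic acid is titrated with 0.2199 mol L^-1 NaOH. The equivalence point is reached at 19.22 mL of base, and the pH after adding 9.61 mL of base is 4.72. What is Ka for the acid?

9.61 mL is half of the equivalence volume, so this is the half-equivalence point where [HA] = [A^-].
At half-equivalence pH = pKa, so pKa = 4.72.
Ka = 10^(-4.72) = 1.9 x 10^-5.

1.9 x 10^-5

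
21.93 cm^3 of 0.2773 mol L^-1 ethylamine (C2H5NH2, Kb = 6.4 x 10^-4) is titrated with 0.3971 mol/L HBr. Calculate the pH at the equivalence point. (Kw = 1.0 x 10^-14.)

5.80

n(C2H5NH2) = 0.2773 x 0.02193 = 0.006081 mol; V(HBr) at equivalence = 0.006081/0.3971 = 0.01531 L.
At equivalence the base is fully converted to C2H5NH3+; total volume = 0.03724 L, so [C2H5NH3+] = 0.006081/0.03724 = 0.1633 M.
Ka(C2H5NH3+) = Kw/Kb = 1.0e-14 / 6.4 x 10^-4 = 1.56e-11.
[H^+] = sqrt(Ka x [C2H5NH3+]) = sqrt(1.56e-11 x 0.1633) = 1.60e-6 M.
pH = -log(1.60e-6) = 5.80.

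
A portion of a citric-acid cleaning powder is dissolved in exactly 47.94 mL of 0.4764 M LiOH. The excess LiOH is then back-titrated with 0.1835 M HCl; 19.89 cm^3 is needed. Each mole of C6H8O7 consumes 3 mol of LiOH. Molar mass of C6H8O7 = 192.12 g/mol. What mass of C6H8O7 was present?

1.23 g

Total n(LiOH) added = 0.4764 x 0.04794 = 0.02284 mol.
n(HCl) used = 0.1835 x 0.01989 = 0.003650 mol, which equals the excess n(LiOH).
So n(LiOH) consumed by the sample = 0.02284 - 0.003650 = 0.01919 mol.
n(C6H8O7) = 0.01919 / 3 = 0.006396 mol.
mass = 0.006396 mol x 192.12 g/mol = 1.23 g.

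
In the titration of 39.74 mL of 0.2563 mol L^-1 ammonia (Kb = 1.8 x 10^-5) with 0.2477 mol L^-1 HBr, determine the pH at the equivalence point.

n(NH3) = 0.2563 x 0.03974 = 0.01019 mol; V(HBr) at equivalence = 0.01019/0.2477 = 0.04112 L.
At equivalence the base is fully converted to NH4+; total volume = 0.08086 L, so [NH4+] = 0.01019/0.08086 = 0.1260 M.
Ka(NH4+) = Kw/Kb = 1.0e-14 / 1.8 x 10^-5 = 5.56e-10.
[H^+] = sqrt(Ka x [NH4+]) = sqrt(5.56e-10 x 0.1260) = 8.37e-6 M.
pH = -log(8.37e-6) = 5.08.

5.08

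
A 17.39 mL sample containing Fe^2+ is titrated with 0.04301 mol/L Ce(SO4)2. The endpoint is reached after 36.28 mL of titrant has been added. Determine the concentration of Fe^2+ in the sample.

n(Ce(SO4)2) = 0.04301 x 0.03628 = 0.001560 mol.
From the balanced equation, 1 mol Ce(SO4)2 reacts with 1 mol Fe^2+, so n(Fe^2+) = 0.001560 x 1/1 = 0.001560 mol.
[Fe^2+] = 0.001560 / 0.01739 L = 0.0897 M.

0.0897 M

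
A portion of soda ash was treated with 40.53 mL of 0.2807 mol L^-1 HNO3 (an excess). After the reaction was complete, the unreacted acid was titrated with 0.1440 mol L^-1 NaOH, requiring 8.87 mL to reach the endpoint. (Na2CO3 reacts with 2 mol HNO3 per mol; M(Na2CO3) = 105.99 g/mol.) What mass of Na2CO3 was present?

0.535 g

Total n(HNO3) added = 0.2807 x 0.04053 = 0.01138 mol.
n(NaOH) used = 0.1440 x 0.008870 = 0.001277 mol, which equals the excess n(HNO3).
So n(HNO3) consumed by the sample = 0.01138 - 0.001277 = 0.01010 mol.
n(Na2CO3) = 0.01010 / 2 = 0.005050 mol.
mass = 0.005050 mol x 105.99 g/mol = 0.535 g.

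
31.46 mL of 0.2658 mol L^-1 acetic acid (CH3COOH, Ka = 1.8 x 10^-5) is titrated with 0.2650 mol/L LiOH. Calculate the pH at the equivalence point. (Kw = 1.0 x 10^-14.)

n(CH3COOH) = 0.2658 x 0.03146 = 0.008362 mol; V(LiOH) at equivalence = 0.008362/0.2650 = 0.03155 L.
At equivalence all the acid is converted to CH3COO-; total volume = 0.03146 + 0.03155 = 0.06301 L, so [CH3COO-] = 0.008362/0.06301 = 0.1327 M.
Kb = Kw/Ka = 1.0e-14 / 1.8 x 10^-5 = 5.56e-10.
[OH^-] = sqrt(Kb x [CH3COO-]) = sqrt(5.56e-10 x 0.1327) = 8.59e-6 M.
pOH = 5.07, so pH = 14.00 - 5.07 = 8.93.

8.93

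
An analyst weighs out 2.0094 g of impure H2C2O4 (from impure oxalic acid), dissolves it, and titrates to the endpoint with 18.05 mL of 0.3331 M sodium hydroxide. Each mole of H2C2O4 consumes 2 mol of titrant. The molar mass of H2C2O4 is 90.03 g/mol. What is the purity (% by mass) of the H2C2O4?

13.5%

n(NaOH) = 0.3331 x 0.01805 = 0.006012 mol.
n(H2C2O4) = 0.006012 / 2 = 0.003006 mol.
mass of H2C2O4 = 0.003006 x 90.03 = 0.2707 g.
% purity = 0.2707 / 2.0094 x 100 = 13.5%.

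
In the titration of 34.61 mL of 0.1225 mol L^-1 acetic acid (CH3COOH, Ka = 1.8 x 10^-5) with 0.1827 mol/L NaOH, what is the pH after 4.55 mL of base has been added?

4.13

Initial n(CH3COOH) = 0.1225 x 0.03461 = 0.004240 mol.
n(NaOH) added = 0.1827 x 0.004550 = 0.0008313 mol, converting that many moles of CH3COOH to CH3COO-.
Remaining n(CH3COOH) = 0.003408 mol; n(CH3COO-) = 0.0008313 mol.
By Henderson-Hasselbalch, pH = pKa + log([A^-]/[HA]) = 4.74 + log(0.0008313/0.003408) = 4.74 + (-0.61) = 4.13.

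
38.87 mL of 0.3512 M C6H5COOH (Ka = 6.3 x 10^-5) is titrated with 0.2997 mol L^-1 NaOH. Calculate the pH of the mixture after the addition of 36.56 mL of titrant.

4.81

Initial n(C6H5COOH) = 0.3512 x 0.03887 = 0.01365 mol.
n(NaOH) added = 0.2997 x 0.03656 = 0.01096 mol, converting that many moles of C6H5COOH to C6H5COO-.
Remaining n(C6H5COOH) = 0.002694 mol; n(C6H5COO-) = 0.01096 mol.
By Henderson-Hasselbalch, pH = pKa + log([A^-]/[HA]) = 4.20 + log(0.01096/0.002694) = 4.20 + (+0.61) = 4.81.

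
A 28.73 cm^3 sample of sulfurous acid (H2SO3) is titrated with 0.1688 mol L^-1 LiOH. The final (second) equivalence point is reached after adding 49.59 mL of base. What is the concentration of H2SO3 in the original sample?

n(LiOH) = 0.1688 x 0.04959 = 0.008371 mol.
At the final (second) equivalence point, 2 mol OH^- react per mol H2SO3, so n(H2SO3) = 0.008371 / 2 = 0.004185 mol.
[H2SO3] = 0.004185 / 0.02873 L = 0.146 M.

0.146 M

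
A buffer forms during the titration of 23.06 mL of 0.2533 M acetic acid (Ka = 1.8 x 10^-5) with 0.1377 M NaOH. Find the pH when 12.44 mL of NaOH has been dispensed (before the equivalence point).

4.36

Initial n(CH3COOH) = 0.2533 x 0.02306 = 0.005841 mol.
n(NaOH) added = 0.1377 x 0.01244 = 0.001713 mol, converting that many moles of CH3COOH to CH3COO-.
Remaining n(CH3COOH) = 0.004128 mol; n(CH3COO-) = 0.001713 mol.
By Henderson-Hasselbalch, pH = pKa + log([A^-]/[HA]) = 4.74 + log(0.001713/0.004128) = 4.74 + (-0.38) = 4.36.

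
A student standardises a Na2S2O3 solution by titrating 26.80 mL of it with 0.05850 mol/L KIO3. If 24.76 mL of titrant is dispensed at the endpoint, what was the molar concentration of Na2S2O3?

n(KIO3) = 0.05850 x 0.02476 = 0.001448 mol.
From the balanced equation, 1 mol KIO3 reacts with 6 mol Na2S2O3, so n(Na2S2O3) = 0.001448 x 6/1 = 0.008691 mol.
[Na2S2O3] = 0.008691 / 0.02680 L = 0.324 M.

0.324 M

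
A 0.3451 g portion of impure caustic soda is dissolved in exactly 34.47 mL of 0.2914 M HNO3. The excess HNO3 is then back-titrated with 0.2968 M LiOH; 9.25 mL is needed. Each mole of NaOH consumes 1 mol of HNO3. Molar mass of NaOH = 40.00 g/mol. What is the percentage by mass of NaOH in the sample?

Total n(HNO3) added = 0.2914 x 0.03447 = 0.01004 mol.
n(LiOH) used = 0.2968 x 0.009250 = 0.002745 mol, which equals the excess n(HNO3).
So n(HNO3) consumed by the sample = 0.01004 - 0.002745 = 0.007299 mol.
n(NaOH) = 0.007299 / 1 = 0.007299 mol.
mass NaOH = 0.007299 x 40.00 = 0.2920 g, so %NaOH = 0.2920/0.3451 x 100 = 84.6%.

84.6%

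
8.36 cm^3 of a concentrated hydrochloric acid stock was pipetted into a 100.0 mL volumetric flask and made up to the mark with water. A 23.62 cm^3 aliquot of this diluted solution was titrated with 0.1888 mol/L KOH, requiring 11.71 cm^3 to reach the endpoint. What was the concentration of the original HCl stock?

1.12 M

n(KOH) = 0.1888 x 0.01171 = 0.002211 mol.
n(HCl) in the aliquot = 0.002211 mol.
[diluted HCl] = 0.002211 / 0.02362 = 0.09360 M.
Dilution factor = 100.0/8.360 = 11.96, so [stock] = 0.09360 x 11.96 = 1.12 M.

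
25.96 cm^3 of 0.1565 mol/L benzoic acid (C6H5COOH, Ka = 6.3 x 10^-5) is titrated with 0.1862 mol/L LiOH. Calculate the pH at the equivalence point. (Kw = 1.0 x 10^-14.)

8.57

n(C6H5COOH) = 0.1565 x 0.02596 = 0.004063 mol; V(LiOH) at equivalence = 0.004063/0.1862 = 0.02182 L.
At equivalence all the acid is converted to C6H5COO-; total volume = 0.02596 + 0.02182 = 0.04778 L, so [C6H5COO-] = 0.004063/0.04778 = 0.08503 M.
Kb = Kw/Ka = 1.0e-14 / 6.3 x 10^-5 = 1.59e-10.
[OH^-] = sqrt(Kb x [C6H5COO-]) = sqrt(1.59e-10 x 0.08503) = 3.67e-6 M.
pOH = 5.43, so pH = 14.00 - 5.43 = 8.57.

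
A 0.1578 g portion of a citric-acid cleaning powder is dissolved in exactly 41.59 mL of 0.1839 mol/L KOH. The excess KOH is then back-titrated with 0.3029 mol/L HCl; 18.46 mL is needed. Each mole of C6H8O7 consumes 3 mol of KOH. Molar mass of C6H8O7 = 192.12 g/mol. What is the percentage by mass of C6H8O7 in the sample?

Total n(KOH) added = 0.1839 x 0.04159 = 0.007648 mol.
n(HCl) used = 0.3029 x 0.01846 = 0.005592 mol, which equals the excess n(KOH).
So n(KOH) consumed by the sample = 0.007648 - 0.005592 = 0.002057 mol.
n(C6H8O7) = 0.002057 / 3 = 0.0006856 mol.
mass C6H8O7 = 0.0006856 x 192.12 = 0.1317 g, so %C6H8O7 = 0.1317/0.1578 x 100 = 83.5%.

83.5%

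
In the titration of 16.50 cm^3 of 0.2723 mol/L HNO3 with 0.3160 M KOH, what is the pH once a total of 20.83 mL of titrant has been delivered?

n(acid) = 0.2723 x 0.01650 = 0.004493 mol; n(KOH) added = 0.3160 x 0.02083 = 0.006582 mol.
Base is in excess by 0.006582 - 0.004493 = 0.002089 mol in a total volume of 0.03733 L.
[OH^-] = 0.002089/0.03733 = 0.05597 M, so pOH = 1.25 and pH = 14.00 - 1.25 = 12.75.

12.75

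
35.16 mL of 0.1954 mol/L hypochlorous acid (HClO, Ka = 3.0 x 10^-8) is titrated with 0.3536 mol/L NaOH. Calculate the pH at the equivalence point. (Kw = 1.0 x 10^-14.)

10.31

n(HClO) = 0.1954 x 0.03516 = 0.006870 mol; V(NaOH) at equivalence = 0.006870/0.3536 = 0.01943 L.
At equivalence all the acid is converted to ClO-; total volume = 0.03516 + 0.01943 = 0.05459 L, so [ClO-] = 0.006870/0.05459 = 0.1259 M.
Kb = Kw/Ka = 1.0e-14 / 3.0 x 10^-8 = 3.33e-7.
[OH^-] = sqrt(Kb x [ClO-]) = sqrt(3.33e-7 x 0.1259) = 0.000205 M.
pOH = 3.69, so pH = 14.00 - 3.69 = 10.31.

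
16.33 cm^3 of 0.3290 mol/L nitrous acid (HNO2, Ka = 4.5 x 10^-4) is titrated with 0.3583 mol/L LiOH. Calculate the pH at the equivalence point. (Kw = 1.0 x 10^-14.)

8.29

n(HNO2) = 0.3290 x 0.01633 = 0.005373 mol; V(LiOH) at equivalence = 0.005373/0.3583 = 0.01499 L.
At equivalence all the acid is converted to NO2-; total volume = 0.01633 + 0.01499 = 0.03132 L, so [NO2-] = 0.005373/0.03132 = 0.1715 M.
Kb = Kw/Ka = 1.0e-14 / 4.5 x 10^-4 = 2.22e-11.
[OH^-] = sqrt(Kb x [NO2-]) = sqrt(2.22e-11 x 0.1715) = 1.95e-6 M.
pOH = 5.71, so pH = 14.00 - 5.71 = 8.29.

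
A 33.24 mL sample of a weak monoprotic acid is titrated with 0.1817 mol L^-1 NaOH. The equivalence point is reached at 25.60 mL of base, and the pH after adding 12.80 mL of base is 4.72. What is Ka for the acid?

1.9 x 10^-5

12.80 mL is half of the equivalence volume, so this is the half-equivalence point where [HA] = [A^-].
At half-equivalence pH = pKa, so pKa = 4.72.
Ka = 10^(-4.72) = 1.9 x 10^-5.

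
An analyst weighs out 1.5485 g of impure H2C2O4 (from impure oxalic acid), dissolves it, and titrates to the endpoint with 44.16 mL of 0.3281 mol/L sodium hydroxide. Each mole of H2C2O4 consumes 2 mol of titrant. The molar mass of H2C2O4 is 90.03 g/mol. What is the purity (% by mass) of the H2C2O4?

n(NaOH) = 0.3281 x 0.04416 = 0.01449 mol.
n(H2C2O4) = 0.01449 / 2 = 0.007244 mol.
mass of H2C2O4 = 0.007244 x 90.03 = 0.6522 g.
% purity = 0.6522 / 1.5485 x 100 = 42.1%.

42.1%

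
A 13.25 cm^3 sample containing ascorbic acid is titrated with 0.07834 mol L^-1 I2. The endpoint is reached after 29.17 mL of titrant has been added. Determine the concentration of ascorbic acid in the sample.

n(I2) = 0.07834 x 0.02917 = 0.002285 mol.
From the balanced equation, 1 mol I2 reacts with 1 mol ascorbic acid, so n(ascorbic acid) = 0.002285 x 1/1 = 0.002285 mol.
[ascorbic acid] = 0.002285 / 0.01325 L = 0.172 M.

0.172 M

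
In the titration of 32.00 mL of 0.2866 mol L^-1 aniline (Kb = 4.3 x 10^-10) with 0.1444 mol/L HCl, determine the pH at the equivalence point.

n(C6H5NH2) = 0.2866 x 0.03200 = 0.009171 mol; V(HCl) at equivalence = 0.009171/0.1444 = 0.06351 L.
At equivalence the base is fully converted to C6H5NH3+; total volume = 0.09551 L, so [C6H5NH3+] = 0.009171/0.09551 = 0.09602 M.
Ka(C6H5NH3+) = Kw/Kb = 1.0e-14 / 4.3 x 10^-10 = 2.33e-5.
[H^+] = sqrt(Ka x [C6H5NH3+]) = sqrt(2.33e-5 x 0.09602) = 0.00149 M.
pH = -log(0.00149) = 2.83.

2.83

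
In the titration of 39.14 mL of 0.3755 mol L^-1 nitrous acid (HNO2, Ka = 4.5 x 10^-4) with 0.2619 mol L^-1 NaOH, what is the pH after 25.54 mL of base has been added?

Initial n(HNO2) = 0.3755 x 0.03914 = 0.01470 mol.
n(NaOH) added = 0.2619 x 0.02554 = 0.006689 mol, converting that many moles of HNO2 to NO2-.
Remaining n(HNO2) = 0.008008 mol; n(NO2-) = 0.006689 mol.
By Henderson-Hasselbalch, pH = pKa + log([A^-]/[HA]) = 3.35 + log(0.006689/0.008008) = 3.35 + (-0.08) = 3.27.

3.27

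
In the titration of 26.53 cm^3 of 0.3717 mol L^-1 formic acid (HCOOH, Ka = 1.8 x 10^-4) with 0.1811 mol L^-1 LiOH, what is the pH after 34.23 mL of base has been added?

3.97

Initial n(HCOOH) = 0.3717 x 0.02653 = 0.009861 mol.
n(LiOH) added = 0.1811 x 0.03423 = 0.006199 mol, converting that many moles of HCOOH to HCOO-.
Remaining n(HCOOH) = 0.003662 mol; n(HCOO-) = 0.006199 mol.
By Henderson-Hasselbalch, pH = pKa + log([A^-]/[HA]) = 3.74 + log(0.006199/0.003662) = 3.74 + (+0.23) = 3.97.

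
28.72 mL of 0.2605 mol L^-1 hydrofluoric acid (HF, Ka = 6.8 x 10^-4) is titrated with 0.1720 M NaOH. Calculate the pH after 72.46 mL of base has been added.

n(acid) = 0.2605 x 0.02872 = 0.007482 mol; n(NaOH) added = 0.1720 x 0.07246 = 0.01246 mol.
Base is in excess by 0.01246 - 0.007482 = 0.004982 mol in a total volume of 0.1012 L.
[OH^-] = 0.004982/0.1012 = 0.04923 M, so pOH = 1.31 and pH = 14.00 - 1.31 = 12.69.

12.69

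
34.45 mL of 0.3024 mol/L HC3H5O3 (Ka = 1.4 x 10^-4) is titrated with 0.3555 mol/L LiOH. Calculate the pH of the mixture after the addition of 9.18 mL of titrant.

Initial n(HC3H5O3) = 0.3024 x 0.03445 = 0.01042 mol.
n(LiOH) added = 0.3555 x 0.009180 = 0.003263 mol, converting that many moles of HC3H5O3 to C3H5O3-.
Remaining n(HC3H5O3) = 0.007154 mol; n(C3H5O3-) = 0.003263 mol.
By Henderson-Hasselbalch, pH = pKa + log([A^-]/[HA]) = 3.85 + log(0.003263/0.007154) = 3.85 + (-0.34) = 3.51.

3.51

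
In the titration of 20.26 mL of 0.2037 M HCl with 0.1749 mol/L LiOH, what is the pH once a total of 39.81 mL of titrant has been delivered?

n(acid) = 0.2037 x 0.02026 = 0.004127 mol; n(LiOH) added = 0.1749 x 0.03981 = 0.006963 mol.
Base is in excess by 0.006963 - 0.004127 = 0.002836 mol in a total volume of 0.06007 L.
[OH^-] = 0.002836/0.06007 = 0.04721 M, so pOH = 1.33 and pH = 14.00 - 1.33 = 12.67.

12.67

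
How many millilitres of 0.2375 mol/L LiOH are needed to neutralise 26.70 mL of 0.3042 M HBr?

n(HBr) = 0.3042 mol/L x 0.02670 L = 0.008122 mol.
At equivalence n(LiOH) = n(HBr) = 0.008122 mol.
V(LiOH) = 0.008122 / 0.2375 = 0.03420 L = 34.2 mL.

34.2 mL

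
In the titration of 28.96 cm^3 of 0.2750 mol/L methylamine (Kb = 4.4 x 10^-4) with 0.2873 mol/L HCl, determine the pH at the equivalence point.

n(CH3NH2) = 0.2750 x 0.02896 = 0.007964 mol; V(HCl) at equivalence = 0.007964/0.2873 = 0.02772 L.
At equivalence the base is fully converted to CH3NH3+; total volume = 0.05668 L, so [CH3NH3+] = 0.007964/0.05668 = 0.1405 M.
Ka(CH3NH3+) = Kw/Kb = 1.0e-14 / 4.4 x 10^-4 = 2.27e-11.
[H^+] = sqrt(Ka x [CH3NH3+]) = sqrt(2.27e-11 x 0.1405) = 1.79e-6 M.
pH = -log(1.79e-6) = 5.75.

5.75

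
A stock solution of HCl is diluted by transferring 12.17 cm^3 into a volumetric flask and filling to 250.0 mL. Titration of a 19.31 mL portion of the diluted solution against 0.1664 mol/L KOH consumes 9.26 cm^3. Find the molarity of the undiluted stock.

1.64 M

n(KOH) = 0.1664 x 0.009260 = 0.001541 mol.
n(HCl) in the aliquot = 0.001541 mol.
[diluted HCl] = 0.001541 / 0.01931 = 0.07980 M.
Dilution factor = 250.0/12.17 = 20.54, so [stock] = 0.07980 x 20.54 = 1.64 M.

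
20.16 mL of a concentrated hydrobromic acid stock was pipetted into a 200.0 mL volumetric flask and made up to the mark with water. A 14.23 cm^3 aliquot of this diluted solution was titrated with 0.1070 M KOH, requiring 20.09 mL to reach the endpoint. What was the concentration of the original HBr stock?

1.50 M

n(KOH) = 0.1070 x 0.02009 = 0.002150 mol.
n(HBr) in the aliquot = 0.002150 mol.
[diluted HBr] = 0.002150 / 0.01423 = 0.1511 M.
Dilution factor = 200.0/20.16 = 9.921, so [stock] = 0.1511 x 9.921 = 1.50 M.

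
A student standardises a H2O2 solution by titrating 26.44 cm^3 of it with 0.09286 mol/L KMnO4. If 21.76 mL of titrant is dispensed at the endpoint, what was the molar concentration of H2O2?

n(KMnO4) = 0.09286 x 0.02176 = 0.002021 mol.
From the balanced equation, 2 mol KMnO4 reacts with 5 mol H2O2, so n(H2O2) = 0.002021 x 5/2 = 0.005052 mol.
[H2O2] = 0.005052 / 0.02644 L = 0.191 M.

0.191 M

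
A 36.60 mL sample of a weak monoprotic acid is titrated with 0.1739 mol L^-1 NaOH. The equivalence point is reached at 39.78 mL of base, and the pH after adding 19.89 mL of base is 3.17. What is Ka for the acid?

19.89 mL is half of the equivalence volume, so this is the half-equivalence point where [HA] = [A^-].
At half-equivalence pH = pKa, so pKa = 3.17.
Ka = 10^(-3.17) = 6.8 x 10^-4.

6.8 x 10^-4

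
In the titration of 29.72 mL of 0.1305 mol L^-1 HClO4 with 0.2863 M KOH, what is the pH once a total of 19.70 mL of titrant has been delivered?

12.55

n(acid) = 0.1305 x 0.02972 = 0.003878 mol; n(KOH) added = 0.2863 x 0.01970 = 0.005640 mol.
Base is in excess by 0.005640 - 0.003878 = 0.001762 mol in a total volume of 0.04942 L.
[OH^-] = 0.001762/0.04942 = 0.03565 M, so pOH = 1.45 and pH = 14.00 - 1.45 = 12.55.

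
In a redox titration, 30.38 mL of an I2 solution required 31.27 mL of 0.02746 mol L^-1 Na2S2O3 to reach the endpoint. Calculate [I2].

0.0141 M

n(Na2S2O3) = 0.02746 x 0.03127 = 0.0008587 mol.
From the balanced equation, 2 mol Na2S2O3 reacts with 1 mol I2, so n(I2) = 0.0008587 x 1/2 = 0.0004293 mol.
[I2] = 0.0004293 / 0.03038 L = 0.0141 M.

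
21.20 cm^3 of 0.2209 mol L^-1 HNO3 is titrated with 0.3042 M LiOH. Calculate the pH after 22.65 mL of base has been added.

12.70

n(acid) = 0.2209 x 0.02120 = 0.004683 mol; n(LiOH) added = 0.3042 x 0.02265 = 0.006890 mol.
Base is in excess by 0.006890 - 0.004683 = 0.002207 mol in a total volume of 0.04385 L.
[OH^-] = 0.002207/0.04385 = 0.05033 M, so pOH = 1.30 and pH = 14.00 - 1.30 = 12.70.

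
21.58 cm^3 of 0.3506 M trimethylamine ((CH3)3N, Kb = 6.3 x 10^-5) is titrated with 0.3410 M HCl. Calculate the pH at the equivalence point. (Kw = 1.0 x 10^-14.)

n((CH3)3N) = 0.3506 x 0.02158 = 0.007566 mol; V(HCl) at equivalence = 0.007566/0.3410 = 0.02219 L.
At equivalence the base is fully converted to (CH3)3NH+; total volume = 0.04377 L, so [(CH3)3NH+] = 0.007566/0.04377 = 0.1729 M.
Ka((CH3)3NH+) = Kw/Kb = 1.0e-14 / 6.3 x 10^-5 = 1.59e-10.
[H^+] = sqrt(Ka x [(CH3)3NH+]) = sqrt(1.59e-10 x 0.1729) = 5.24e-6 M.
pH = -log(5.24e-6) = 5.28.

5.28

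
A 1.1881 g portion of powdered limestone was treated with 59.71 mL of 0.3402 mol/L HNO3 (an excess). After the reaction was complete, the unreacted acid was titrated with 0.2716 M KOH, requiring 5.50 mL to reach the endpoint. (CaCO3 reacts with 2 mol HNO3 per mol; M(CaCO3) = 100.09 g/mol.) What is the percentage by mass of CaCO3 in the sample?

79.3%

Total n(HNO3) added = 0.3402 x 0.05971 = 0.02031 mol.
n(KOH) used = 0.2716 x 0.005500 = 0.001494 mol, which equals the excess n(HNO3).
So n(HNO3) consumed by the sample = 0.02031 - 0.001494 = 0.01882 mol.
n(CaCO3) = 0.01882 / 2 = 0.009410 mol.
mass CaCO3 = 0.009410 x 100.09 = 0.9418 g, so %CaCO3 = 0.9418/1.1881 x 100 = 79.3%.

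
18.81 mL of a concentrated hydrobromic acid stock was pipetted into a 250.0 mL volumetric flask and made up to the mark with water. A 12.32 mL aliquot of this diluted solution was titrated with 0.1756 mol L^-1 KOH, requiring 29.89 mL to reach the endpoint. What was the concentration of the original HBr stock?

n(KOH) = 0.1756 x 0.02989 = 0.005249 mol.
n(HBr) in the aliquot = 0.005249 mol.
[diluted HBr] = 0.005249 / 0.01232 = 0.4260 M.
Dilution factor = 250.0/18.81 = 13.29, so [stock] = 0.4260 x 13.29 = 5.66 M.

5.66 M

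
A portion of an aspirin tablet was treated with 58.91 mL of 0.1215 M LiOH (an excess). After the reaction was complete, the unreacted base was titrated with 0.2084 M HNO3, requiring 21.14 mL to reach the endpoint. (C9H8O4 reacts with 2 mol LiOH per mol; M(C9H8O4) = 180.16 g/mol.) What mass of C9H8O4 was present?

Total n(LiOH) added = 0.1215 x 0.05891 = 0.007158 mol.
n(HNO3) used = 0.2084 x 0.02114 = 0.004406 mol, which equals the excess n(LiOH).
So n(LiOH) consumed by the sample = 0.007158 - 0.004406 = 0.002752 mol.
n(C9H8O4) = 0.002752 / 2 = 0.001376 mol.
mass = 0.001376 mol x 180.16 g/mol = 0.248 g.

0.248 g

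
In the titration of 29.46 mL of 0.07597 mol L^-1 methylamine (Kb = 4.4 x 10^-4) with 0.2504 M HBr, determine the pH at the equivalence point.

5.94

n(CH3NH2) = 0.07597 x 0.02946 = 0.002238 mol; V(HBr) at equivalence = 0.002238/0.2504 = 0.008938 L.
At equivalence the base is fully converted to CH3NH3+; total volume = 0.03840 L, so [CH3NH3+] = 0.002238/0.03840 = 0.05829 M.
Ka(CH3NH3+) = Kw/Kb = 1.0e-14 / 4.4 x 10^-4 = 2.27e-11.
[H^+] = sqrt(Ka x [CH3NH3+]) = sqrt(2.27e-11 x 0.05829) = 1.15e-6 M.
pH = -log(1.15e-6) = 5.94.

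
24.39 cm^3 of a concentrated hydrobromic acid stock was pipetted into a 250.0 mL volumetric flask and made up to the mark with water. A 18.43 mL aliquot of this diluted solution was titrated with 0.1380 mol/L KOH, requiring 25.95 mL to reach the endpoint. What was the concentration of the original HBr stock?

n(KOH) = 0.1380 x 0.02595 = 0.003581 mol.
n(HBr) in the aliquot = 0.003581 mol.
[diluted HBr] = 0.003581 / 0.01843 = 0.1943 M.
Dilution factor = 250.0/24.39 = 10.25, so [stock] = 0.1943 x 10.25 = 1.99 M.

1.99 M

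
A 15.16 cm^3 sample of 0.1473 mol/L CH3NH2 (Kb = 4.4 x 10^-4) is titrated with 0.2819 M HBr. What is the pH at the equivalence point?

n(CH3NH2) = 0.1473 x 0.01516 = 0.002233 mol; V(HBr) at equivalence = 0.002233/0.2819 = 0.007921 L.
At equivalence the base is fully converted to CH3NH3+; total volume = 0.02308 L, so [CH3NH3+] = 0.002233/0.02308 = 0.09675 M.
Ka(CH3NH3+) = Kw/Kb = 1.0e-14 / 4.4 x 10^-4 = 2.27e-11.
[H^+] = sqrt(Ka x [CH3NH3+]) = sqrt(2.27e-11 x 0.09675) = 1.48e-6 M.
pH = -log(1.48e-6) = 5.83.

5.83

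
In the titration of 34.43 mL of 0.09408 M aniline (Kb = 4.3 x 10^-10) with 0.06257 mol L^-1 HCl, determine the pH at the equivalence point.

3.03

n(C6H5NH2) = 0.09408 x 0.03443 = 0.003239 mol; V(HCl) at equivalence = 0.003239/0.06257 = 0.05177 L.
At equivalence the base is fully converted to C6H5NH3+; total volume = 0.08620 L, so [C6H5NH3+] = 0.003239/0.08620 = 0.03758 M.
Ka(C6H5NH3+) = Kw/Kb = 1.0e-14 / 4.3 x 10^-10 = 2.33e-5.
[H^+] = sqrt(Ka x [C6H5NH3+]) = sqrt(2.33e-5 x 0.03758) = 0.000935 M.
pH = -log(0.000935) = 3.03.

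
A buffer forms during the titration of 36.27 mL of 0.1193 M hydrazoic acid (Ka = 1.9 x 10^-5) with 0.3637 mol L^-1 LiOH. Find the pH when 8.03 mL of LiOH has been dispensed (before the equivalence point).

5.04

Initial n(HN3) = 0.1193 x 0.03627 = 0.004327 mol.
n(LiOH) added = 0.3637 x 0.008030 = 0.002921 mol, converting that many moles of HN3 to N3-.
Remaining n(HN3) = 0.001407 mol; n(N3-) = 0.002921 mol.
By Henderson-Hasselbalch, pH = pKa + log([A^-]/[HA]) = 4.72 + log(0.002921/0.001407) = 4.72 + (+0.32) = 5.04.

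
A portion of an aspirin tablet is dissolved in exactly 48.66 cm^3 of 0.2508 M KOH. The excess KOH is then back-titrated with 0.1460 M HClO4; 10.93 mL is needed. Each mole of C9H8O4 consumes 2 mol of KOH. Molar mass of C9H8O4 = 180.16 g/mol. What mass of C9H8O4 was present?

0.956 g

Total n(KOH) added = 0.2508 x 0.04866 = 0.01220 mol.
n(HClO4) used = 0.1460 x 0.01093 = 0.001596 mol, which equals the excess n(KOH).
So n(KOH) consumed by the sample = 0.01220 - 0.001596 = 0.01061 mol.
n(C9H8O4) = 0.01061 / 2 = 0.005304 mol.
mass = 0.005304 mol x 180.16 g/mol = 0.956 g.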